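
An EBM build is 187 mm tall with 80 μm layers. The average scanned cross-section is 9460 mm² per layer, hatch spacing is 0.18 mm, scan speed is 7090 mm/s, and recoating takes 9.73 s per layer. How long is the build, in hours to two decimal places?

11.13 hours

Number of layers: 187 / 0.08 → 2338 (rounded up).
Hatch length per layer = 9460 / 0.18 = 52555.6 mm.
Per-layer scan time = 52555.6 / 7090, so 7.4126 s.
Layer cycle: 7.4126 + 9.73 → 17.1426 s.
2338 layers × 17.1426 s/layer = 40079.3988 s, i.e. 11.13 hours.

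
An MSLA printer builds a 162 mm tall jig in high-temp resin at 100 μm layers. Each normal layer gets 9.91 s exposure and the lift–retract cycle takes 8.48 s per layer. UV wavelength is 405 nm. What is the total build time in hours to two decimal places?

8.28 hours

Layer count = ceil(162 / 0.1) = 1620.
Cycle time = 9.91 + 8.48, so 18.39 s.
Total = 1620 × 18.39 = 29791.8 s = 8.28 hours.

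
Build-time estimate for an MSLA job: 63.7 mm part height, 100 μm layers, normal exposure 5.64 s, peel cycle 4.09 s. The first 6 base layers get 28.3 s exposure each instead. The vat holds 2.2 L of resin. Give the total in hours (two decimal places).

Number of layers: 63.7 / 0.1 → 637 (rounded up).
Bottom layers = 6 × (28.3 + 4.09) = 194.34 s.
Regular layers = 631 × (5.64 + 4.09), so 6139.63 s.
Total = 194.34 + 6139.63 = 6333.97 s = 1.76 hours.

1.76 hours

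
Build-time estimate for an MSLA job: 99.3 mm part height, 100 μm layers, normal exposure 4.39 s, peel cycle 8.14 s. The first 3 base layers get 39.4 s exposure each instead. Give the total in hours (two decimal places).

3.49 hours

Number of layers: 99.3 / 0.1 → 993 (rounded up).
Bottom layers: 3 × (39.4 + 8.14) → 142.62 s.
Normal layers: 990 × (4.39 + 8.14) → 12404.7 s.
Total = 142.62 + 12404.7 = 12547.32 s = 3.49 hours.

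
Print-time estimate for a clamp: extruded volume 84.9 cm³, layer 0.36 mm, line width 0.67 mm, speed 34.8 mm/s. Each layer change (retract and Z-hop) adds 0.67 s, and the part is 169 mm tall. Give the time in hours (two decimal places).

Extrusion cross-section = 0.36 × 0.67, so 0.2412 mm².
Path length: 84900 mm³ / 0.2412 mm² → 351990 mm.
Extrusion time = 351990 / 34.8 = 10114.7 s.
Layers = ⌈169/0.36⌉ = 470.
Z-hop total = 470 × 0.67, so 314.9 s.
Altogether 10114.7 + 314.9 = 10429.6 s, i.e. 2.90 hours.

2.90 hours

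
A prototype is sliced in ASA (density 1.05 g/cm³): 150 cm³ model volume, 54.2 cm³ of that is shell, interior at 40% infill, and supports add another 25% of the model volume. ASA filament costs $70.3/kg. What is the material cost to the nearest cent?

Infill region = 150 − 54.2 = 95.8 cm³.
Infill volume: 0.40 × 95.8 → 38.32 cm³.
Support: 0.25 × 150 → 37.5 cm³.
Total extruded = 54.2 + 38.32 + 37.5, so 130.02 cm³.
Mass = 130.02 × 1.05 = 136.521 g.
At $70.3/kg: 136.521/1000 × 70.3 = $9.60.

$9.60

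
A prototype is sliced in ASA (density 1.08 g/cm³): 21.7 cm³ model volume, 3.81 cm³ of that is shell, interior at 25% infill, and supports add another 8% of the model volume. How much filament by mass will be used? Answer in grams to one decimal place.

10.8 g

Infill region = 21.7 − 3.81 = 17.89 cm³.
Infill volume = 0.25 × 17.89, so 4.4725 cm³.
Support = 0.08 × 21.7 = 1.736 cm³.
Total printed volume = 3.81 + 4.4725 + 1.736, so 10.0185 cm³.
Mass = 10.0185 × 1.08, so 10.81998 g.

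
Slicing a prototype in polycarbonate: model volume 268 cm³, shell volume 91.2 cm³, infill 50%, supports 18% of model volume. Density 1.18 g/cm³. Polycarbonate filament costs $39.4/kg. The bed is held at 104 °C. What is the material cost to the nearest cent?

Volume inside the shell: 268 − 91.2 → 176.8 cm³.
Deposited infill = 0.50 × 176.8, so 88.4 cm³.
Support = 0.18 × 268, so 48.24 cm³.
Total extruded = 91.2 + 88.4 + 48.24, so 227.84 cm³.
Mass = 227.84 × 1.18 = 268.8512 g.
Cost = 268.8512 g / 1000 × $39.4/kg = $10.59.

$10.59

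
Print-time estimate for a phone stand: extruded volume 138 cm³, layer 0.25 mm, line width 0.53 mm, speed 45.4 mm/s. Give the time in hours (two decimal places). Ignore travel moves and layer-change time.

6.37 hours

Line area = 0.25 × 0.53 = 0.1325 mm².
Toolpath length = 138 cm³ / 0.1325 mm² = 138000 / 0.1325 = 1041509.4 mm.
Time extruding = 1041509.4 / 45.4 = 22940.7 s.
In the requested units: 22940.7 s = 6.37 hours.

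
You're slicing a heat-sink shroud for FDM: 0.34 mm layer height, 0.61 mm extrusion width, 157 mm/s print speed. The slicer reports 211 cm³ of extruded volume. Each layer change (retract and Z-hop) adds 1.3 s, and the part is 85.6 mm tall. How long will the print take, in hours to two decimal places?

Line area: 0.34 × 0.61 → 0.2074 mm².
Toolpath length = 211 cm³ / 0.2074 mm² = 211000 / 0.2074 = 1017357.8 mm.
Print-move time = 1017357.8 / 157 = 6480 s.
Layer count = ceil(85.6 / 0.34) = 252.
Non-print overhead: 252 × 1.3 → 327.6 s.
Altogether 6480 + 327.6 = 6807.6 s, i.e. 1.89 hours.

1.89 hours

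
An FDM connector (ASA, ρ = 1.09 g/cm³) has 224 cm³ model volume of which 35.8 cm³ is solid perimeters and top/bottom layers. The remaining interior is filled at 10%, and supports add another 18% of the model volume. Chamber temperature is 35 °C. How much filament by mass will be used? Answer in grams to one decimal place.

Volume inside the shell = 224 − 35.8 = 188.2 cm³.
Infill deposited = 0.10 × 188.2 = 18.82 cm³.
Support = 0.18 × 224, so 40.32 cm³.
Total extruded = 35.8 + 18.82 + 40.32, so 94.94 cm³.
Mass = 94.94 × 1.09 = 103.4846 g.

103.5 g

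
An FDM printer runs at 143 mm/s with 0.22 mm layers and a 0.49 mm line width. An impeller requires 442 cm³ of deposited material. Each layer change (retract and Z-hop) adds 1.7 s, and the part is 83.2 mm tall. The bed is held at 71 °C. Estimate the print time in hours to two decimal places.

8.14 hours

Line area: 0.22 × 0.49 → 0.1078 mm².
Path length: 442000 mm³ / 0.1078 mm² → 4100185.5 mm.
Print-move time = 4100185.5 / 143, so 28672.6 s.
Number of layers: 83.2 / 0.22 → 379 (rounded up).
Z-hop total = 379 × 1.7, so 644.3 s.
Total = 28672.6 + 644.3 = 29316.9 s = 8.14 hours.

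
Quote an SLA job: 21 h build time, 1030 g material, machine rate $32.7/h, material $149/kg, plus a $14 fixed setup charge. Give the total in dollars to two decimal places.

Time charge: 32.7 × 21 → $686.70.
Feedstock cost = 149 × 1030/1000 = $153.47.
Total = 686.70 + 153.47 + 14 = $854.17.

$854.17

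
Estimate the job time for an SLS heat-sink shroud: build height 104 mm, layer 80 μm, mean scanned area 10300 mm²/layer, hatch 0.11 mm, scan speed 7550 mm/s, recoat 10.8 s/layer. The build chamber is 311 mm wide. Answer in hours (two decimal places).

8.38 hours

Layer count = ceil(104 / 0.08) = 1300.
Hatch length per layer = 10300 / 0.11, so 93636.4 mm.
Laser time per layer = 93636.4 / 7550, so 12.4022 s.
Per-layer time: 12.4022 + 10.8 → 23.2022 s.
Build time = 1300 × 23.2022 = 30162.86 s = 8.38 hours.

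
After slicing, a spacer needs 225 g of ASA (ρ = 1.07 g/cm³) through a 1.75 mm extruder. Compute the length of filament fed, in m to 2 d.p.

87.42 m

Extruded volume: 225/1.07 = 210.2804 cm³ (210280.4 mm³).
A = π r² = π × 0.875² = 2.4053 mm².
L = V/A = 210280.4/2.4053 = 87423.77 mm → 87.42 m.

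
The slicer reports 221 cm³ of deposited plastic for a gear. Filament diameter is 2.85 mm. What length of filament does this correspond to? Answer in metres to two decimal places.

34.64 m

Filament cross-section = π × (2.85/2)² = 6.3794 mm².
L = 221000 mm³ / 6.3794 mm² = 34642.76 mm, i.e. 34.64 m.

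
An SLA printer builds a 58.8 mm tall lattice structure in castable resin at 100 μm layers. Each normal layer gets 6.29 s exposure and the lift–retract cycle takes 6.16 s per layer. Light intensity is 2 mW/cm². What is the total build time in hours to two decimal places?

Number of layers: 58.8 / 0.1 → 588 (rounded up).
Per-layer time: 6.29 + 6.16 → 12.45 s.
Build time: 588 × 12.45 s = 7320.6 s, i.e. 2.03 hours.

2.03 hours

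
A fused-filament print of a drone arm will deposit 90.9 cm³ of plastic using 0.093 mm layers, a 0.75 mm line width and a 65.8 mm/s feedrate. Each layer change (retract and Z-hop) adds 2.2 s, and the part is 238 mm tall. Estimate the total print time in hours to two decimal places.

7.07 hours

Bead cross-section: 0.093 × 0.75 → 0.06975 mm².
Path length: 90900 mm³ / 0.06975 mm² → 1303225.8 mm.
Time extruding = 1303225.8 / 65.8, so 19805.9 s.
Layers = ⌈238/0.093⌉ = 2560.
Z-hop total = 2560 × 2.2, so 5632 s.
Total = 19805.9 + 5632 = 25437.9 s = 7.07 hours.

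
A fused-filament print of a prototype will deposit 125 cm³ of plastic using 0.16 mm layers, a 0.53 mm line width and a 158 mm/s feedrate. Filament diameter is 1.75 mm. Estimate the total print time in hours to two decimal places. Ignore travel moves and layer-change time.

Line area = 0.16 × 0.53, so 0.0848 mm².
Total extruded path = 125000/0.0848 = 1474056.6 mm.
Print-move time: 1474056.6 / 158 → 9329.5 s.
That's 9329.5 s → 2.59 hours.

2.59 hours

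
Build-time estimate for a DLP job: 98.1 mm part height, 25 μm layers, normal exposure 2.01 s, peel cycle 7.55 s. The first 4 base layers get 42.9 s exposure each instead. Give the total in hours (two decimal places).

10.47 hours

Layer count = ceil(98.1 / 0.025) = 3924.
Bottom layers: 4 × (42.9 + 7.55) → 201.8 s.
Remaining layers = 3920 × (2.01 + 7.55) = 37475.2 s.
Sum: 201.8 + 37475.2 = 37677 s → 10.47 hours.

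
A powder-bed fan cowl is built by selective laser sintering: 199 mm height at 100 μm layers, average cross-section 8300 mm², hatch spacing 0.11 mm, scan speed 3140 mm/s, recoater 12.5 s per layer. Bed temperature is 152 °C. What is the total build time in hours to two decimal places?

Number of layers: 199 / 0.1 → 1990 (rounded up).
Per-layer scan distance: 8300 / 0.11 → 75454.5 mm.
Laser time per layer = 75454.5 / 3140, so 24.0301 s.
Time per layer = 24.0301 + 12.5 = 36.5301 s.
Build time = 1990 × 36.5301 = 72694.899 s = 20.19 hours.

20.19 hours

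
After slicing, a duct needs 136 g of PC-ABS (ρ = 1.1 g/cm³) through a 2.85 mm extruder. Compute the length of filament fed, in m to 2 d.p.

Extruded volume: 136/1.1 = 123.6364 cm³ (123636.4 mm³).
A = π r² = π × 1.425² = 6.3794 mm².
Length = 123636.4 / 6.3794 = 19380.57 mm = 19.38 m.

19.38 m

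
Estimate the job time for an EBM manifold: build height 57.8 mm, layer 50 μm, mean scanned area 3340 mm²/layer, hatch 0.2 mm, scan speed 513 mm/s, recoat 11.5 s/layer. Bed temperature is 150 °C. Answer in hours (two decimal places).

14.15 hours

Layers = ⌈57.8/0.05⌉ = 1156.
Scan path per layer = 3340 / 0.2 = 16700 mm.
Scan time per layer = 16700 / 513 = 32.5536 s.
Per-layer time: 32.5536 + 11.5 → 44.0536 s.
Total: 1156 × 44.0536 s = 50925.9616 s → 14.15 hours.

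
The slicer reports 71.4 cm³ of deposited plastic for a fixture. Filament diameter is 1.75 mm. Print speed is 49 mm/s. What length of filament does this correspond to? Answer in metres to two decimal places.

A = π r² = π × 0.875² = 2.4053 mm².
Length = 71.4 cm³ / 2.4053 mm² = 71400 / 2.4053 = 29684.45 mm = 29.68 m.

29.68 m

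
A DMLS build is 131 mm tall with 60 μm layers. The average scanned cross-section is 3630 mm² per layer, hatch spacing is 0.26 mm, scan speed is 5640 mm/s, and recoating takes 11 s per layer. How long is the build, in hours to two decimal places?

8.18 hours

Layer count = ceil(131 / 0.06) = 2184.
Scan path per layer = 3630 / 0.26 = 13961.5 mm.
Scan time per layer: 13961.5 / 5640 → 2.4754 s.
Layer cycle = 2.4754 + 11, so 13.4754 s.
Total: 2184 × 13.4754 s = 29430.2736 s → 8.18 hours.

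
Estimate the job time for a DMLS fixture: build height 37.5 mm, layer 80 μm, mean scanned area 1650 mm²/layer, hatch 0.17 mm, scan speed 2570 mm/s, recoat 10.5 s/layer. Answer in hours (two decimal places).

1.86 hours

Layer count = ceil(37.5 / 0.08) = 469.
Scan path per layer = 1650 / 0.17, so 9705.9 mm.
Per-layer scan time = 9705.9 / 2570 = 3.7766 s.
Layer cycle = 3.7766 + 10.5, so 14.2766 s.
Build time = 469 × 14.2766 = 6695.7254 s = 1.86 hours.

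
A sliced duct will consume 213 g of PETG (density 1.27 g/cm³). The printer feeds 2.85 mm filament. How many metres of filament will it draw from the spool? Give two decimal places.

26.29 m

Extruded volume: 213/1.27 = 167.7165 cm³ (167716.5 mm³).
Cross-section of 2.85 mm filament: π·(2.85/2)² = 6.3794 mm².
L = V/A = 167716.5/6.3794 = 26290.33 mm → 26.29 m.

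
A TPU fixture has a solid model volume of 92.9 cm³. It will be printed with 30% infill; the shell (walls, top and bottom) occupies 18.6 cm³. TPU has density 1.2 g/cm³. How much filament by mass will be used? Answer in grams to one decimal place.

49.1 g

Volume inside the shell = 92.9 − 18.6, so 74.3 cm³.
Deposited infill = 0.30 × 74.3 = 22.29 cm³.
Total printed volume: 18.6 + 22.29 → 40.89 cm³.
Mass: 40.89 × 1.2 → 49.068 g.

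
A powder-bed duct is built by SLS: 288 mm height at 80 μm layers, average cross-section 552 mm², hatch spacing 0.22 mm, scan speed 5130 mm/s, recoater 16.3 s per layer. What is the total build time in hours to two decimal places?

16.79 hours

Layer count = ceil(288 / 0.08) = 3600.
Per-layer scan distance = 552 / 0.22 = 2509.1 mm.
Scan time per layer = 2509.1 / 5130, so 0.4891 s.
Layer cycle = 0.4891 + 16.3, so 16.7891 s.
Total: 3600 × 16.7891 s = 60440.76 s → 16.79 hours.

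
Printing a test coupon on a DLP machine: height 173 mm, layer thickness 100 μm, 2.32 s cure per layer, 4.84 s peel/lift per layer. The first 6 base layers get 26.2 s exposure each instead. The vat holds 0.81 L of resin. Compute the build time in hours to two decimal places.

Number of layers: 173 / 0.1 → 1730 (rounded up).
Burn-in layers: 6 × (26.2 + 4.84) → 186.24 s.
Regular layers = 1724 × (2.32 + 4.84), so 12343.84 s.
Total = 186.24 + 12343.84 = 12530.08 s = 3.48 hours.

3.48 hours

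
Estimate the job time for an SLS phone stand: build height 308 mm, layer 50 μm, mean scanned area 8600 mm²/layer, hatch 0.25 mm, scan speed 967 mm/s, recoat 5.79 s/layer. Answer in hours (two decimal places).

70.78 hours

Number of layers: 308 / 0.05 → 6160 (rounded up).
Scan path per layer = 8600 / 0.25 = 34400 mm.
Scan time per layer: 34400 / 967 → 35.5739 s.
Time per layer = 35.5739 + 5.79, so 41.3639 s.
6160 layers × 41.3639 s/layer = 254801.624 s, i.e. 70.78 hours.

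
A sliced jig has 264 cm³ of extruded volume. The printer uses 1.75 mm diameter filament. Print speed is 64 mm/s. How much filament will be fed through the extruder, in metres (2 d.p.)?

109.76 m

A = π r² = π × 0.875² = 2.4053 mm².
L = 264000 mm³ / 2.4053 mm² = 109757.62 mm, i.e. 109.76 m.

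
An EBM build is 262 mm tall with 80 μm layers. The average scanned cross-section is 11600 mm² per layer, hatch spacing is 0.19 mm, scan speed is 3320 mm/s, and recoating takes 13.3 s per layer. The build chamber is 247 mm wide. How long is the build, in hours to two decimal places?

28.83 hours

Number of layers: 262 / 0.08 → 3275 (rounded up).
Scan path per layer = 11600 / 0.19 = 61052.6 mm.
Per-layer scan time = 61052.6 / 3320 = 18.3893 s.
Layer cycle = 18.3893 + 13.3, so 31.6893 s.
Total: 3275 × 31.6893 s = 103782.4575 s → 28.83 hours.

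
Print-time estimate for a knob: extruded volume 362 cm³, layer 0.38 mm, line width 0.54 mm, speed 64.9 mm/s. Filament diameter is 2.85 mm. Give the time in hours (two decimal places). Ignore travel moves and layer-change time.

7.55 hours

Extrusion cross-section: 0.38 × 0.54 → 0.2052 mm².
Path length: 362000 mm³ / 0.2052 mm² → 1764132.6 mm.
Time extruding: 1764132.6 / 64.9 → 27182.3 s.
In the requested units: 27182.3 s = 7.55 hours.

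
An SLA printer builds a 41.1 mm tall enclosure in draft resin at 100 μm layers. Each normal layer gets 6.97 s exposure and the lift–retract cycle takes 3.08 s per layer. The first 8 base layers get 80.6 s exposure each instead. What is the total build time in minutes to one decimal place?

78.7 minutes

Layers = ⌈41.1/0.1⌉ = 411.
Base layers = 8 × (80.6 + 3.08) = 669.44 s.
Remaining layers = 403 × (6.97 + 3.08), so 4050.15 s.
Sum: 669.44 + 4050.15 = 4719.59 s → 78.7 minutes.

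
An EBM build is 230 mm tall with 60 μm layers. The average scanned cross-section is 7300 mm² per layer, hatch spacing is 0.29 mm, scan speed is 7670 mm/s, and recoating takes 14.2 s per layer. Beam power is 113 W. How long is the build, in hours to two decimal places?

18.62 hours

Number of layers: 230 / 0.06 → 3834 (rounded up).
Hatch length per layer: 7300 / 0.29 → 25172.4 mm.
Scan time per layer = 25172.4 / 7670, so 3.2819 s.
Time per layer = 3.2819 + 14.2 = 17.4819 s.
Build time = 3834 × 17.4819 = 67025.6046 s = 18.62 hours.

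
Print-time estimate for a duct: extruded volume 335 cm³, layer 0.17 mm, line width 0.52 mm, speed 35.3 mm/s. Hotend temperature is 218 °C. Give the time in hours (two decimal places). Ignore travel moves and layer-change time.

Extrusion cross-section = 0.17 × 0.52 = 0.0884 mm².
Total extruded path = 335000/0.0884 = 3789592.8 mm.
Time extruding = 3789592.8 / 35.3 = 107353.9 s.
That's 107353.9 s → 29.82 hours.

29.82 hours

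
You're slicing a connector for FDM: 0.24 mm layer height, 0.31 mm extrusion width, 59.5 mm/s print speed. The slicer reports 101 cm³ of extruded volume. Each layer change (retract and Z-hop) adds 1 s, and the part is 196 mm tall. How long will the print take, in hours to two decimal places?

6.56 hours

Extrusion cross-section = 0.24 × 0.31, so 0.0744 mm².
Total extruded path = 101000/0.0744 = 1357526.9 mm.
Time extruding = 1357526.9 / 59.5, so 22815.6 s.
Number of layers: 196 / 0.24 → 817 (rounded up).
Z-hop total = 817 × 1, so 817 s.
Total = 22815.6 + 817 = 23632.6 s = 6.56 hours.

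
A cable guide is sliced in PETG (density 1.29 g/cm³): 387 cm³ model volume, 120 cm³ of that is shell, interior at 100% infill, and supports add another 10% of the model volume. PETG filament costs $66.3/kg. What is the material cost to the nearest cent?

$36.41

Infill region = 387 − 120, so 267 cm³.
Infill deposited = 1.00 × 267, so 267 cm³.
Support = 0.10 × 387 = 38.7 cm³.
Total printed volume: 120 + 267 + 38.7 → 425.7 cm³.
Mass: 425.7 × 1.29 → 549.153 g.
At $66.3/kg: 549.153/1000 × 66.3 = $36.41.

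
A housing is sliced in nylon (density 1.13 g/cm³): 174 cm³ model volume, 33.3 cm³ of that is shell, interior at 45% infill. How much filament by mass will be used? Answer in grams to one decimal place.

109.2 g

Volume inside the shell = 174 − 33.3 = 140.7 cm³.
Infill volume = 0.45 × 140.7 = 63.315 cm³.
Total printed volume: 33.3 + 63.315 → 96.615 cm³.
Mass = 96.615 × 1.13 = 109.17495 g.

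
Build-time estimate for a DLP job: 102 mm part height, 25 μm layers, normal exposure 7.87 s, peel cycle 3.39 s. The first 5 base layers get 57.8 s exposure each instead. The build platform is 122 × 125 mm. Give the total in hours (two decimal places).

Layer count = ceil(102 / 0.025) = 4080.
Base layers = 5 × (57.8 + 3.39), so 305.95 s.
Regular layers: 4075 × (7.87 + 3.39) → 45884.5 s.
Total = 305.95 + 45884.5 = 46190.45 s = 12.83 hours.

12.83 hours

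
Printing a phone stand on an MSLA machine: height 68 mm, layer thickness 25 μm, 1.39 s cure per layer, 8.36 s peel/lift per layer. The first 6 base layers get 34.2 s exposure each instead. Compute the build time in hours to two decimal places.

7.42 hours

Number of layers: 68 / 0.025 → 2720 (rounded up).
Burn-in layers = 6 × (34.2 + 8.36) = 255.36 s.
Regular layers = 2714 × (1.39 + 8.36), so 26461.5 s.
Total = 255.36 + 26461.5 = 26716.86 s = 7.42 hours.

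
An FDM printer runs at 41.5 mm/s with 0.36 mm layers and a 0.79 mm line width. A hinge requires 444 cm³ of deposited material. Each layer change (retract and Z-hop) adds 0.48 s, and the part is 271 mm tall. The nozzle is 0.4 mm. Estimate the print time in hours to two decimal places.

Extrusion cross-section: 0.36 × 0.79 → 0.2844 mm².
Total extruded path = 444000/0.2844 = 1561181.4 mm.
Time extruding = 1561181.4 / 41.5, so 37618.8 s.
Number of layers: 271 / 0.36 → 753 (rounded up).
Non-print overhead = 753 × 0.48 = 361.44 s.
Total = 37618.8 + 361.44 = 37980.24 s = 10.55 hours.

10.55 hours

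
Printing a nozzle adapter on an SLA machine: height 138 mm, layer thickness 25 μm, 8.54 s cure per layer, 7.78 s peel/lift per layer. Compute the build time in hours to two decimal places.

25.02 hours

Layer count = ceil(138 / 0.025) = 5520.
Per-layer time: 8.54 + 7.78 → 16.32 s.
Total = 5520 × 16.32 = 90086.4 s = 25.02 hours.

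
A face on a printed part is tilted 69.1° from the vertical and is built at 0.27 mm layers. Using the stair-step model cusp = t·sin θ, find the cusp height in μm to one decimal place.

252.2 μm

sin(69.1°) = 0.9342, so cusp = 0.27 × 0.9342 = 0.252234 mm → 252.2 μm.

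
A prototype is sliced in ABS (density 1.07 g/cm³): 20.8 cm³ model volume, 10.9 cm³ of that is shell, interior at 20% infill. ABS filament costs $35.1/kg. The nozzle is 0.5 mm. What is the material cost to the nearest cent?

$0.48

Volume inside the shell = 20.8 − 10.9 = 9.9 cm³.
Deposited infill = 0.20 × 9.9 = 1.98 cm³.
Deposited volume = 10.9 + 1.98 = 12.88 cm³.
Mass: 12.88 × 1.07 → 13.7816 g.
At $35.1/kg: 13.7816/1000 × 35.1 = $0.48.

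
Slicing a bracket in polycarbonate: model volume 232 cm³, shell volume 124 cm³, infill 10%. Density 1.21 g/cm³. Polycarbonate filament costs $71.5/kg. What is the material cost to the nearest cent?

$11.66

Interior volume = 232 − 124, so 108 cm³.
Infill deposited: 0.10 × 108 → 10.8 cm³.
Total extruded = 124 + 10.8 = 134.8 cm³.
Mass = 134.8 × 1.21 = 163.108 g.
At $71.5/kg: 163.108/1000 × 71.5 = $11.66.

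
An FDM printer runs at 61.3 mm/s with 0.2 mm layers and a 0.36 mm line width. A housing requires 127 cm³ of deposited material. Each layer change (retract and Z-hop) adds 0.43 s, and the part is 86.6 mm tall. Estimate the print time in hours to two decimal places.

8.04 hours

Bead cross-section = 0.2 × 0.36, so 0.072 mm².
Path length: 127000 mm³ / 0.072 mm² → 1763888.9 mm.
Time extruding = 1763888.9 / 61.3, so 28774.7 s.
Layers = ⌈86.6/0.2⌉ = 433.
Z-hop total: 433 × 0.43 → 186.19 s.
Total = 28774.7 + 186.19 = 28960.89 s = 8.04 hours.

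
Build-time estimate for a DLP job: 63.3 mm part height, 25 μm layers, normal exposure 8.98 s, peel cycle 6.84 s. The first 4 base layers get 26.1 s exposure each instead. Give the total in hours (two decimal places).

11.15 hours

Layer count = ceil(63.3 / 0.025) = 2532.
Bottom layers: 4 × (26.1 + 6.84) → 131.76 s.
Remaining layers = 2528 × (8.98 + 6.84) = 39992.96 s.
Sum: 131.76 + 39992.96 = 40124.72 s → 11.15 hours.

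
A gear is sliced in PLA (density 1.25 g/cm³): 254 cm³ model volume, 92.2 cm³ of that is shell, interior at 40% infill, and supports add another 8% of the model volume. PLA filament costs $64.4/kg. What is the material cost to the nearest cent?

$14.27

Volume inside the shell: 254 − 92.2 → 161.8 cm³.
Deposited infill = 0.40 × 161.8, so 64.72 cm³.
Support = 0.08 × 254 = 20.32 cm³.
Total extruded = 92.2 + 64.72 + 20.32, so 177.24 cm³.
Mass = 177.24 × 1.25 = 221.55 g.
At $64.4/kg: 221.55/1000 × 64.4 = $14.27.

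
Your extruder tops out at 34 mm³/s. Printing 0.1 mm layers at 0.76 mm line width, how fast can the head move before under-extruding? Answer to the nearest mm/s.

447 mm/s

Bead cross-section = 0.1 × 0.76, so 0.076 mm².
v_max = Q/A = 34/0.076 = 447.37 mm/s → 447 mm/s.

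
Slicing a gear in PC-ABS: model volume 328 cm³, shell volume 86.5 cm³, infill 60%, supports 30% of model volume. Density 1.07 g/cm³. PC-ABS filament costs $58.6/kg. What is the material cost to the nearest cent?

$20.68

Infill region = 328 − 86.5 = 241.5 cm³.
Infill deposited: 0.60 × 241.5 → 144.9 cm³.
Support = 0.30 × 328 = 98.4 cm³.
Total extruded: 86.5 + 144.9 + 98.4 → 329.8 cm³.
Mass: 329.8 × 1.07 → 352.886 g.
Cost = 352.886 g / 1000 × $58.6/kg = $20.68.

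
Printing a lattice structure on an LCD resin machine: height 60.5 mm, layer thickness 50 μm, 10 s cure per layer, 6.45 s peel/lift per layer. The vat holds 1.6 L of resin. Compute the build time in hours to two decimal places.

5.53 hours

Number of layers: 60.5 / 0.05 → 1210 (rounded up).
Per-layer time = 10 + 6.45, so 16.45 s.
Total = 1210 × 16.45 = 19904.5 s = 5.53 hours.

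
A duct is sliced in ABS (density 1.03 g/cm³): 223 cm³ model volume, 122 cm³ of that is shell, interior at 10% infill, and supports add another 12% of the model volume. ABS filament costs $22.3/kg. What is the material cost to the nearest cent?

Infill region = 223 − 122 = 101 cm³.
Deposited infill: 0.10 × 101 → 10.1 cm³.
Support = 0.12 × 223 = 26.76 cm³.
Deposited volume = 122 + 10.1 + 26.76 = 158.86 cm³.
Mass = 158.86 × 1.03 = 163.6258 g.
At $22.3/kg: 163.6258/1000 × 22.3 = $3.65.

$3.65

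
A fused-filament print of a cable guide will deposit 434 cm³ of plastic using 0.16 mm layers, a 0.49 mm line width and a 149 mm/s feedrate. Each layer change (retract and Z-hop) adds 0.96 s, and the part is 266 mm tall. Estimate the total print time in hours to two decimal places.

10.76 hours

Bead cross-section: 0.16 × 0.49 → 0.0784 mm².
Total extruded path = 434000/0.0784 = 5535714.3 mm.
Time extruding = 5535714.3 / 149 = 37152.4 s.
Number of layers: 266 / 0.16 → 1663 (rounded up).
Layer-change overhead = 1663 × 0.96, so 1596.48 s.
Total = 37152.4 + 1596.48 = 38748.88 s = 10.76 hours.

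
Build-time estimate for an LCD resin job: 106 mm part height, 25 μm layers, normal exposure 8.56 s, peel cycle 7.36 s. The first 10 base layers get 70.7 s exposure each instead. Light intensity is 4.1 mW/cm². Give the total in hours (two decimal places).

18.92 hours

Layer count = ceil(106 / 0.025) = 4240.
Base layers = 10 × (70.7 + 7.36), so 780.6 s.
Remaining layers = 4230 × (8.56 + 7.36) = 67341.6 s.
Sum: 780.6 + 67341.6 = 68122.2 s → 18.92 hours.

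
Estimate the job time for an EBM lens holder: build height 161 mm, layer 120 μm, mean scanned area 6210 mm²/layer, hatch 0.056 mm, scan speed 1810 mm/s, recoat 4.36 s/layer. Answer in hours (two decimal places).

Layer count = ceil(161 / 0.12) = 1342.
Hatch length per layer = 6210 / 0.056 = 110892.9 mm.
Scan time per layer = 110892.9 / 1810 = 61.2668 s.
Layer cycle: 61.2668 + 4.36 → 65.6268 s.
Total: 1342 × 65.6268 s = 88071.1656 s → 24.46 hours.

24.46 hours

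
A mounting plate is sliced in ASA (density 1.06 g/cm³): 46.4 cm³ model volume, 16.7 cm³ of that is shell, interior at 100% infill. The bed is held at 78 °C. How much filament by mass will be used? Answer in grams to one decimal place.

49.2 g

Infill region = 46.4 − 16.7 = 29.7 cm³.
Infill deposited = 1.00 × 29.7 = 29.7 cm³.
Total printed volume: 16.7 + 29.7 → 46.4 cm³.
Mass = 46.4 × 1.06, so 49.184 g.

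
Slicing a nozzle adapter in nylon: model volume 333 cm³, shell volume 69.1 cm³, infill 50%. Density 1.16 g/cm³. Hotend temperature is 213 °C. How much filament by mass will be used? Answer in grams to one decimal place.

233.2 g

Volume inside the shell = 333 − 69.1 = 263.9 cm³.
Deposited infill = 0.50 × 263.9 = 131.95 cm³.
Total printed volume = 69.1 + 131.95 = 201.05 cm³.
Mass = 201.05 × 1.16 = 233.218 g.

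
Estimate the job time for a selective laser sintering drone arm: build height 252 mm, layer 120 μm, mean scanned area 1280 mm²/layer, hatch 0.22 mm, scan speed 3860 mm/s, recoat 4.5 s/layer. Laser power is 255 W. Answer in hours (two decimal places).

Layer count = ceil(252 / 0.12) = 2100.
Per-layer scan distance = 1280 / 0.22, so 5818.2 mm.
Laser time per layer: 5818.2 / 3860 → 1.5073 s.
Time per layer: 1.5073 + 4.5 → 6.0073 s.
Build time = 2100 × 6.0073 = 12615.33 s = 3.50 hours.

3.50 hours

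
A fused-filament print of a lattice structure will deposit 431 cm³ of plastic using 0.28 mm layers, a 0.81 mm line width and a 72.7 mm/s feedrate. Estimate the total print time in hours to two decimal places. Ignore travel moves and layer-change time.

7.26 hours

Extrusion cross-section = 0.28 × 0.81, so 0.2268 mm².
Toolpath length = 431 cm³ / 0.2268 mm² = 431000 / 0.2268 = 1900352.7 mm.
Time extruding = 1900352.7 / 72.7, so 26139.7 s.
26139.7 s = 7.26 hours.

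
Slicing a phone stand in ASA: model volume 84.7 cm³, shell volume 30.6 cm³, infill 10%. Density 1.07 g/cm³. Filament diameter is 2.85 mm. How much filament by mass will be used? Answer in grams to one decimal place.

38.5 g

Volume inside the shell: 84.7 − 30.6 → 54.1 cm³.
Deposited infill = 0.10 × 54.1, so 5.41 cm³.
Deposited volume: 30.6 + 5.41 → 36.01 cm³.
Mass = 36.01 × 1.07 = 38.5307 g.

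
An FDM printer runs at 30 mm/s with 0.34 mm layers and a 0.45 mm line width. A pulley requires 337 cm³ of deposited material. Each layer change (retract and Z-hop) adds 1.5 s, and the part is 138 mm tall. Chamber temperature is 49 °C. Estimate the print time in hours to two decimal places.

Extrusion cross-section = 0.34 × 0.45 = 0.153 mm².
Total extruded path = 337000/0.153 = 2202614.4 mm.
Extrusion time: 2202614.4 / 30 → 73420.5 s.
Layer count = ceil(138 / 0.34) = 406.
Z-hop total: 406 × 1.5 → 609 s.
Altogether 73420.5 + 609 = 74029.5 s, i.e. 20.56 hours.

20.56 hours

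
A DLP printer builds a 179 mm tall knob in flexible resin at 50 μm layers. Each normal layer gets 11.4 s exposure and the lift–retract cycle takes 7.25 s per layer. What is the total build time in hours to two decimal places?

18.55 hours

Layers = ⌈179/0.05⌉ = 3580.
Cycle time: 11.4 + 7.25 → 18.65 s.
Total = 3580 × 18.65 = 66767 s = 18.55 hours.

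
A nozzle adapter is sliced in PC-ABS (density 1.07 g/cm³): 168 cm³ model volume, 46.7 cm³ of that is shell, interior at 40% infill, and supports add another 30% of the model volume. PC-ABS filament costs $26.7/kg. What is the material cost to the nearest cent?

$4.16

Volume inside the shell: 168 − 46.7 → 121.3 cm³.
Deposited infill = 0.40 × 121.3, so 48.52 cm³.
Support = 0.30 × 168, so 50.4 cm³.
Total printed volume = 46.7 + 48.52 + 50.4 = 145.62 cm³.
Mass = 145.62 × 1.07, so 155.8134 g.
Cost = 155.8134 g / 1000 × $26.7/kg = $4.16.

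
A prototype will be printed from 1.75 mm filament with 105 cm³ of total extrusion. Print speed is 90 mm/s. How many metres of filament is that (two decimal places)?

43.65 m

Filament cross-section = π × (1.75/2)² = 2.4053 mm².
L = 105000 mm³ / 2.4053 mm² = 43653.6 mm, i.e. 43.65 m.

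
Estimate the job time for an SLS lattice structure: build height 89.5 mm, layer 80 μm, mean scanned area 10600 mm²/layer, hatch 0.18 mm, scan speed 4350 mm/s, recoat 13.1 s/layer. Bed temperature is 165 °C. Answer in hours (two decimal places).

8.28 hours

Layers = ⌈89.5/0.08⌉ = 1119.
Hatch length per layer = 10600 / 0.18 = 58888.9 mm.
Scan time per layer = 58888.9 / 4350 = 13.5377 s.
Per-layer time = 13.5377 + 13.1 = 26.6377 s.
Build time = 1119 × 26.6377 = 29807.5863 s = 8.28 hours.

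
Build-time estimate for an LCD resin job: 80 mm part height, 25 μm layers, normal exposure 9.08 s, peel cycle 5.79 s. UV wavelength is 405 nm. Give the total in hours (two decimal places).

Layers = ⌈80/0.025⌉ = 3200.
Cycle time = 9.08 + 5.79 = 14.87 s.
Total = 3200 × 14.87 = 47584 s = 13.22 hours.

13.22 hours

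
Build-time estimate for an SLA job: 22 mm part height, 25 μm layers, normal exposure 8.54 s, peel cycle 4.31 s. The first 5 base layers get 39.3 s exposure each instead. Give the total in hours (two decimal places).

3.18 hours

Number of layers: 22 / 0.025 → 880 (rounded up).
Base layers: 5 × (39.3 + 4.31) → 218.05 s.
Regular layers: 875 × (8.54 + 4.31) → 11243.75 s.
Total = 218.05 + 11243.75 = 11461.8 s = 3.18 hours.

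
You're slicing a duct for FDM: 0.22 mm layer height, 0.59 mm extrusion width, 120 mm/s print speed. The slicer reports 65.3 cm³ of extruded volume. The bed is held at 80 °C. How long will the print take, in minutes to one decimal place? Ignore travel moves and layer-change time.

69.9 minutes

Extrusion cross-section = 0.22 × 0.59, so 0.1298 mm².
Path length: 65300 mm³ / 0.1298 mm² → 503081.7 mm.
Extrusion time = 503081.7 / 120 = 4192.3 s.
Converting: 4192.3 s = 69.9 minutes.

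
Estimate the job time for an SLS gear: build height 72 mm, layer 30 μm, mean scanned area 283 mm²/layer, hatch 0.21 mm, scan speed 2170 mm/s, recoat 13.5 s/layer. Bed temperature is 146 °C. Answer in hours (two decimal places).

Layer count = ceil(72 / 0.03) = 2400.
Hatch length per layer: 283 / 0.21 → 1347.6 mm.
Laser time per layer: 1347.6 / 2170 → 0.621 s.
Per-layer time: 0.621 + 13.5 → 14.121 s.
2400 layers × 14.121 s/layer = 33890.4 s, i.e. 9.41 hours.

9.41 hours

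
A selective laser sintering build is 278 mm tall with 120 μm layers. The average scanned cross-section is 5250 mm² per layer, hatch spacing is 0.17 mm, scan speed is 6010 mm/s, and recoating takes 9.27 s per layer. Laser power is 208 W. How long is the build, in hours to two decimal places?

Layers = ⌈278/0.12⌉ = 2317.
Per-layer scan distance: 5250 / 0.17 → 30882.4 mm.
Scan time per layer: 30882.4 / 6010 → 5.1385 s.
Layer cycle = 5.1385 + 9.27 = 14.4085 s.
Build time = 2317 × 14.4085 = 33384.4945 s = 9.27 hours.

9.27 hours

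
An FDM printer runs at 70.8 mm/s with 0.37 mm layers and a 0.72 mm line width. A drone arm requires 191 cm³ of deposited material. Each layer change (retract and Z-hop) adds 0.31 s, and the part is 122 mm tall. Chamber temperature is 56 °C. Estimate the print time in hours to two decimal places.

2.84 hours

Extrusion cross-section: 0.37 × 0.72 → 0.2664 mm².
Total extruded path = 191000/0.2664 = 716967 mm.
Print-move time = 716967 / 70.8, so 10126.7 s.
Layer count = ceil(122 / 0.37) = 330.
Layer-change overhead = 330 × 0.31, so 102.3 s.
Total = 10126.7 + 102.3 = 10229 s = 2.84 hours.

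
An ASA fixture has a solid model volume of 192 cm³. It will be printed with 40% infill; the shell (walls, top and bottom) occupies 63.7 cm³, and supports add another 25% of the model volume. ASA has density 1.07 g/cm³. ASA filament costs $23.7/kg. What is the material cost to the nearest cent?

$4.13

Interior volume = 192 − 63.7, so 128.3 cm³.
Infill volume = 0.40 × 128.3, so 51.32 cm³.
Support: 0.25 × 192 → 48 cm³.
Total printed volume = 63.7 + 51.32 + 48 = 163.02 cm³.
Mass: 163.02 × 1.07 → 174.4314 g.
At $23.7/kg: 174.4314/1000 × 23.7 = $4.13.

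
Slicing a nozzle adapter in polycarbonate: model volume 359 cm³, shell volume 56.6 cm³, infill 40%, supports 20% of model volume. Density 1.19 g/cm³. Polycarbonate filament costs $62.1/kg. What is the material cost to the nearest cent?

Infill region = 359 − 56.6 = 302.4 cm³.
Deposited infill = 0.40 × 302.4, so 120.96 cm³.
Support = 0.20 × 359, so 71.8 cm³.
Total extruded = 56.6 + 120.96 + 71.8, so 249.36 cm³.
Mass = 249.36 × 1.19 = 296.7384 g.
At $62.1/kg: 296.7384/1000 × 62.1 = $18.43.

$18.43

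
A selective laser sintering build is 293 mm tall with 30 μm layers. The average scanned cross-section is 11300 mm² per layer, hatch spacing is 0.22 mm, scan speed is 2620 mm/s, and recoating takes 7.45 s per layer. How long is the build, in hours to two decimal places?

73.40 hours

Layers = ⌈293/0.03⌉ = 9767.
Hatch length per layer = 11300 / 0.22, so 51363.6 mm.
Laser time per layer: 51363.6 / 2620 → 19.6044 s.
Layer cycle: 19.6044 + 7.45 → 27.0544 s.
Total: 9767 × 27.0544 s = 264240.3248 s → 73.40 hours.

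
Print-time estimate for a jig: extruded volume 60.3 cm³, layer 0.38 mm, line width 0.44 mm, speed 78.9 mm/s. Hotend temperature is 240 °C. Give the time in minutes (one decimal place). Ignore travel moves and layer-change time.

76.2 minutes

Bead cross-section = 0.38 × 0.44, so 0.1672 mm².
Toolpath length = 60.3 cm³ / 0.1672 mm² = 60300 / 0.1672 = 360645.9 mm.
Extrusion time = 360645.9 / 78.9, so 4570.9 s.
In the requested units: 4570.9 s = 76.2 minutes.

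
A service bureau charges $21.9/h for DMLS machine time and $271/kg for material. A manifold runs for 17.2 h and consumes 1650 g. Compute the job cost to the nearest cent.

Machine cost = 21.9 × 17.2, so $376.68.
Material cost: 271 × 1650/1000 → $447.15.
Job cost: 376.68 + 447.15 = $823.83.

$823.83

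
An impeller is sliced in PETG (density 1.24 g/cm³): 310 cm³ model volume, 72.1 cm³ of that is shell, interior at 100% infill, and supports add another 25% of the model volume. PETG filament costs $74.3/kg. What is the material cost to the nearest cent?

Interior volume = 310 − 72.1, so 237.9 cm³.
Infill deposited = 1.00 × 237.9 = 237.9 cm³.
Support = 0.25 × 310 = 77.5 cm³.
Total extruded = 72.1 + 237.9 + 77.5, so 387.5 cm³.
Mass = 387.5 × 1.24, so 480.5 g.
Cost = 480.5 g / 1000 × $74.3/kg = $35.70.

$35.70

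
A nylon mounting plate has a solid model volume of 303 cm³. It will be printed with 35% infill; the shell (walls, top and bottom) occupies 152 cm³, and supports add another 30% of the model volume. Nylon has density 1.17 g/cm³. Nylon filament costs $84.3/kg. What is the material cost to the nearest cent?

$29.17

Interior volume: 303 − 152 → 151 cm³.
Infill volume = 0.35 × 151, so 52.85 cm³.
Support = 0.30 × 303, so 90.9 cm³.
Deposited volume = 152 + 52.85 + 90.9 = 295.75 cm³.
Mass = 295.75 × 1.17 = 346.0275 g.
Cost = 346.0275 g / 1000 × $84.3/kg = $29.17.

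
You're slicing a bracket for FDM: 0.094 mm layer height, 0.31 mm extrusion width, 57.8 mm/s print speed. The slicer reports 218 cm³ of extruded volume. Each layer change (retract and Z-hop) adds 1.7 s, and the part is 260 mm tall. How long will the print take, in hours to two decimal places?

37.26 hours

Line area = 0.094 × 0.31 = 0.02914 mm².
Total extruded path = 218000/0.02914 = 7481125.6 mm.
Time extruding = 7481125.6 / 57.8 = 129431.2 s.
Number of layers: 260 / 0.094 → 2766 (rounded up).
Layer-change overhead = 2766 × 1.7, so 4702.2 s.
Altogether 129431.2 + 4702.2 = 134133.4 s, i.e. 37.26 hours.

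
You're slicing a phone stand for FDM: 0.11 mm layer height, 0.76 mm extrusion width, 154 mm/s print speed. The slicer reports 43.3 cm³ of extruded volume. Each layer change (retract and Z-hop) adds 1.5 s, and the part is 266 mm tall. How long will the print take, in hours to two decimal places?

Bead cross-section = 0.11 × 0.76, so 0.0836 mm².
Total extruded path = 43300/0.0836 = 517942.6 mm.
Extrusion time: 517942.6 / 154 → 3363.3 s.
Layer count = ceil(266 / 0.11) = 2419.
Non-print overhead = 2419 × 1.5 = 3628.5 s.
Total = 3363.3 + 3628.5 = 6991.8 s = 1.94 hours.

1.94 hours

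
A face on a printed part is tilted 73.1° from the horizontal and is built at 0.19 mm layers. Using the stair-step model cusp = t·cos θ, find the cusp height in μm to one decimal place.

55.2 μm

Cusp = layer height × cos(73.1°) = 0.19 × 0.2907 = 0.055233 mm = 55.2 μm.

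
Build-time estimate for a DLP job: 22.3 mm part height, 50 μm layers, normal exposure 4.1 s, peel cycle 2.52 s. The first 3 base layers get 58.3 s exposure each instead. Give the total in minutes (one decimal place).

51.9 minutes

Layer count = ceil(22.3 / 0.05) = 446.
Bottom layers = 3 × (58.3 + 2.52), so 182.46 s.
Normal layers: 443 × (4.1 + 2.52) → 2932.66 s.
Sum: 182.46 + 2932.66 = 3115.12 s → 51.9 minutes.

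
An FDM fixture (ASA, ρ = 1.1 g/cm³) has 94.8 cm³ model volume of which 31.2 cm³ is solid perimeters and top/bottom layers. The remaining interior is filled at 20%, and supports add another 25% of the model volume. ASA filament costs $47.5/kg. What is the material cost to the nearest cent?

Interior volume = 94.8 − 31.2, so 63.6 cm³.
Infill volume = 0.20 × 63.6 = 12.72 cm³.
Support = 0.25 × 94.8 = 23.7 cm³.
Deposited volume = 31.2 + 12.72 + 23.7 = 67.62 cm³.
Mass = 67.62 × 1.1, so 74.382 g.
Cost = 74.382 g / 1000 × $47.5/kg = $3.53.

$3.53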